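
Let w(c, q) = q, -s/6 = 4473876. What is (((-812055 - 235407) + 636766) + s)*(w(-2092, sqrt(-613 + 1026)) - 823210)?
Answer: 22435725825920 - 27253952*sqrt(413) ≈ 2.2435e+13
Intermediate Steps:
s = -26843256 (s = -6*4473876 = -26843256)
(((-812055 - 235407) + 636766) + s)*(w(-2092, sqrt(-613 + 1026)) - 823210) = (((-812055 - 235407) + 636766) - 26843256)*(sqrt(-613 + 1026) - 823210) = ((-1047462 + 636766) - 26843256)*(sqrt(413) - 823210) = (-410696 - 26843256)*(-823210 + sqrt(413)) = -27253952*(-823210 + sqrt(413)) = 22435725825920 - 27253952*sqrt(413)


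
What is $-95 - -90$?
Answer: $-5$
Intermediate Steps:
$-95 - -90 = -95 + 90 = -5$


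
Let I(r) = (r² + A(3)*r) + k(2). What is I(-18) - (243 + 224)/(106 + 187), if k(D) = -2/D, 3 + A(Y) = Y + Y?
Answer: 78350/293 ≈ 267.41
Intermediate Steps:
A(Y) = -3 + 2*Y (A(Y) = -3 + (Y + Y) = -3 + 2*Y)
I(r) = -1 + r² + 3*r (I(r) = (r² + (-3 + 2*3)*r) - 2/2 = (r² + (-3 + 6)*r) - 2*½ = (r² + 3*r) - 1 = -1 + r² + 3*r)
I(-18) - (243 + 224)/(106 + 187) = (-1 + (-18)² + 3*(-18)) - (243 + 224)/(106 + 187) = (-1 + 324 - 54) - 467/293 = 269 - 467/293 = 78350/293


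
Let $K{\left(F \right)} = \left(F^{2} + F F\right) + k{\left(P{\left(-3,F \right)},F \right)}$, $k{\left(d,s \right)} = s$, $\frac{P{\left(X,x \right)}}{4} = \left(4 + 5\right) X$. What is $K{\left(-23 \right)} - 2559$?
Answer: $-1524$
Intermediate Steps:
$P{\left(X,x \right)} = 36 X$ ($P{\left(X,x \right)} = 4 \left(4 + 5\right) X = 4 \cdot 9 X = 36 X$)
$K{\left(F \right)} = F + 2 F^{2}$ ($K{\left(F \right)} = \left(F^{2} + F F\right) + F = \left(F^{2} + F^{2}\right) + F = 2 F^{2} + F = F + 2 F^{2}$)
$K{\left(-23 \right)} - 2559 = - 23 \left(1 + 2 \left(-23\right)\right) - 2559 = - 23 \left(1 - 46\right) - 2559 = \left(-23\right) \left(-45\right) - 2559 = 1035 - 2559 = -1524$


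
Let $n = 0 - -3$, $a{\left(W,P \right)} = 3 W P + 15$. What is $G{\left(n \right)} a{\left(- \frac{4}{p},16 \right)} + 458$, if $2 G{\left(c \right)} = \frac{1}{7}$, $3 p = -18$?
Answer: $\frac{6459}{14} \approx 461.36$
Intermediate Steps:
$p = -6$ ($p = \frac{1}{3} \left(-18\right) = -6$)
$a{\left(W,P \right)} = 15 + 3 P W$ ($a{\left(W,P \right)} = 3 P W + 15 = 15 + 3 P W$)
$n = 3$ ($n = 0 + 3 = 3$)
$G{\left(c \right)} = \frac{1}{14}$ ($G{\left(c \right)} = \frac{1}{2 \cdot 7} = \frac{1}{2} \cdot \frac{1}{7} = \frac{1}{14}$)
$G{\left(n \right)} a{\left(- \frac{4}{p},16 \right)} + 458 = \frac{15 + 3 \cdot 16 \left(- \frac{4}{-6}\right)}{14} + 458 = \frac{15 + 3 \cdot 16 \left(\left(-4\right) \left(- \frac{1}{6}\right)\right)}{14} + 458 = \frac{15 + 3 \cdot 16 \cdot \frac{2}{3}}{14} + 458 = \frac{15 + 32}{14} + 458 = \frac{1}{14} \cdot 47 + 458 = \frac{47}{14} + 458 = \frac{6459}{14}$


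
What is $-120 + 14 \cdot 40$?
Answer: $440$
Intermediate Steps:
$-120 + 14 \cdot 40 = -120 + 560 = 440$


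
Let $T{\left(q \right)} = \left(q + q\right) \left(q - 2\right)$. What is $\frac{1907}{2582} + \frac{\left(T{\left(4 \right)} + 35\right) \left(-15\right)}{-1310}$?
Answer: $\frac{223670}{169121} \approx 1.3225$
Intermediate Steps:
$T{\left(q \right)} = 2 q \left(-2 + q\right)$
$\frac{1907}{2582} + \frac{\left(T{\left(4 \right)} + 35\right) \left(-15\right)}{-1310} = \frac{1907}{2582} + \frac{\left(2 \cdot 4 \left(-2 + 4\right) + 35\right) \left(-15\right)}{-1310} = 1907 \cdot \frac{1}{2582} + \left(2 \cdot 4 \cdot 2 + 35\right) \left(-15\right) \left(- \frac{1}{1310}\right) = \frac{1907}{2582} + \left(16 + 35\right) \left(-15\right) \left(- \frac{1}{1310}\right) = \frac{1907}{2582} + 51 \left(-15\right) \left(- \frac{1}{1310}\right) = \frac{1907}{2582} - - \frac{153}{262} = \frac{1907}{2582} + \frac{153}{262} = \frac{223670}{169121}$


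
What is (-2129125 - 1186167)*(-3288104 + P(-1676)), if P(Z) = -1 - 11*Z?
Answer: 10839907478348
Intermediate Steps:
(-2129125 - 1186167)*(-3288104 + P(-1676)) = (-2129125 - 1186167)*(-3288104 + (-1 - 11*(-1676))) = -3315292*(-3288104 + (-1 + 18436)) = -3315292*(-3288104 + 18435) = -3315292*(-3269669) = 10839907478348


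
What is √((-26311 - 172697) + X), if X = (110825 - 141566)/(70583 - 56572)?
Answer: I*√39067317256119/14011 ≈ 446.11*I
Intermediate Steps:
X = -30741/14011 ≈ -2.1941
√((-26311 - 172697) + X) = √((-26311 - 172697) - 30741/14011) = √(-199008 - 30741/14011) = √(-2788331829/14011) = I*√39067317256119/14011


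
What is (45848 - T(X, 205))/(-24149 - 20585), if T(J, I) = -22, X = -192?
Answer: -22935/22367 ≈ -1.0254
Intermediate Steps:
(45848 - T(X, 205))/(-24149 - 20585) = (45848 - 1*(-22))/(-24149 - 20585) = (45848 + 22)/(-44734) = 45870*(-1/44734) = -22935/22367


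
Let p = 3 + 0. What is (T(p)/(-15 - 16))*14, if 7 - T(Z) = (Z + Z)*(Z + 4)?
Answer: 490/31 ≈ 15.806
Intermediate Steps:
p = 3
T(Z) = 7 - 2*Z*(4 + Z) (T(Z) = 7 - (Z + Z)*(Z + 4) = 7 - 2*Z*(4 + Z))
(T(p)/(-15 - 16))*14 = ((7 - 8*3 - 2*3**2)/(-15 - 16))*14 = ((7 - 24 - 2*9)/(-31))*14 = ((7 - 24 - 18)*(-1/31))*14 = -35*(-1/31)*14 = (35/31)*14 = 490/31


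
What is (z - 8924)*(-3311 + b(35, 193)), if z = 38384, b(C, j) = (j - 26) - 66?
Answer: -94566600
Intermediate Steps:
b(C, j) = -92 + j (b(C, j) = (-26 + j) - 66 = -92 + j)
(z - 8924)*(-3311 + b(35, 193)) = (38384 - 8924)*(-3311 + (-92 + 193)) = 29460*(-3311 + 101) = 29460*(-3210) = -94566600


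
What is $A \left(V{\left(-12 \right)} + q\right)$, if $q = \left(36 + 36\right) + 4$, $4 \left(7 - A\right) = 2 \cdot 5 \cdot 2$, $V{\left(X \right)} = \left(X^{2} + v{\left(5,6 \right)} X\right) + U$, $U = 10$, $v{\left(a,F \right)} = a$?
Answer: $340$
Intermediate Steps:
$V{\left(X \right)} = 10 + X^{2} + 5 X$ ($V{\left(X \right)} = \left(X^{2} + 5 X\right) + 10 = 10 + X^{2} + 5 X$)
$A = 2$ ($A = 7 - \frac{2 \cdot 5 \cdot 2}{4} = 7 - \frac{10 \cdot 2}{4} = 7 - 5 = 2$)
$q = 76$ ($q = 72 + 4 = 76$)
$A \left(V{\left(-12 \right)} + q\right) = 2 \left(\left(10 + \left(-12\right)^{2} + 5 \left(-12\right)\right) + 76\right) = 2 \left(\left(10 + 144 - 60\right) + 76\right) = 2 \left(94 + 76\right) = 2 \cdot 170 = 340$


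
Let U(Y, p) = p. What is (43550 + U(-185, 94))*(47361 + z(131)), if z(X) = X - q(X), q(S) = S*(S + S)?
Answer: 574791480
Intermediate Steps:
q(S) = 2*S² (q(S) = S*(2*S) = 2*S²)
z(X) = X - 2*X²
(43550 + U(-185, 94))*(47361 + z(131)) = (43550 + 94)*(47361 + 131*(1 - 2*131)) = 43644*(47361 + 131*(1 - 262)) = 43644*(47361 + 131*(-261)) = 43644*(47361 - 34191) = 43644*13170 = 574791480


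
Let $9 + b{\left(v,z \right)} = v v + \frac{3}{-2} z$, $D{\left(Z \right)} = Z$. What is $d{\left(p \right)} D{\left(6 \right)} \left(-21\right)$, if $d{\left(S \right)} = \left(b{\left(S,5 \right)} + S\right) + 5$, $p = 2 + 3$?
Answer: $-2331$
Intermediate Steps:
$p = 5$
$b{\left(v,z \right)} = -9 + v^{2} - \frac{3 z}{2}$ ($b{\left(v,z \right)} = -9 + \left(v v + \frac{3}{-2} z\right) = -9 + \left(v^{2} + 3 \left(- \frac{1}{2}\right) z\right) = -9 + \left(v^{2} - \frac{3 z}{2}\right) = -9 + v^{2} - \frac{3 z}{2}$)
$d{\left(S \right)} = - \frac{23}{2} + S + S^{2}$ ($d{\left(S \right)} = \left(\left(-9 + S^{2} - \frac{15}{2}\right) + S\right) + 5 = \left(\left(- \frac{33}{2} + S^{2}\right) + S\right) + 5 = \left(- \frac{33}{2} + S + S^{2}\right) + 5 = - \frac{23}{2} + S + S^{2}$)
$d{\left(p \right)} D{\left(6 \right)} \left(-21\right) = \left(- \frac{23}{2} + 5 + 5^{2}\right) 6 \left(-21\right) = \left(- \frac{23}{2} + 5 + 25\right) 6 \left(-21\right) = \frac{37}{2} \cdot 6 \left(-21\right) = 111 \left(-21\right) = -2331$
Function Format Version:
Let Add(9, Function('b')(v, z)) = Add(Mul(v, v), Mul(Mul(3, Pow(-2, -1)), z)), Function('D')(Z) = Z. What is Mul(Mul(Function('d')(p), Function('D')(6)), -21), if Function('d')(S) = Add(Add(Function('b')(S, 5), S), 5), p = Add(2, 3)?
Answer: -2331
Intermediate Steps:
p = 5
Function('b')(v, z) = Add(-9, Pow(v, 2), Mul(Rational(-3, 2), z)) (Function('b')(v, z) = Add(-9, Add(Mul(v, v), Mul(Mul(3, Pow(-2, -1)), z))) = Add(-9, Add(Pow(v, 2), Mul(Mul(3, Rational(-1, 2)), z))) = Add(-9, Add(Pow(v, 2), Mul(Rational(-3, 2), z))) = Add(-9, Pow(v, 2), Mul(Rational(-3, 2), z)))
Function('d')(S) = Add(Rational(-23, 2), S, Pow(S, 2)) (Function('d')(S) = Add(Add(Add(-9, Pow(S, 2), Mul(Rational(-3, 2), 5)), S), 5) = Add(Add(Add(-9, Pow(S, 2), Rational(-15, 2)), S), 5) = Add(Add(Add(Rational(-33, 2), Pow(S, 2)), S), 5) = Add(Add(Rational(-33, 2), S, Pow(S, 2)), 5) = Add(Rational(-23, 2), S, Pow(S, 2)))
Mul(Mul(Function('d')(p), Function('D')(6)), -21) = Mul(Mul(Add(Rational(-23, 2), 5, Pow(5, 2)), 6), -21) = Mul(Mul(Add(Rational(-23, 2), 5, 25), 6), -21) = Mul(Mul(Rational(37, 2), 6), -21) = Mul(111, -21) = -2331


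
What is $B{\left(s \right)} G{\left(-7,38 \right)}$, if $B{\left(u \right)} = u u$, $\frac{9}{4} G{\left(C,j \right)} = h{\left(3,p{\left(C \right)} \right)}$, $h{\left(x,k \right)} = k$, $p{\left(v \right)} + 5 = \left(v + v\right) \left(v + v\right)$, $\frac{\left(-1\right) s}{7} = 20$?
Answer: $\frac{14974400}{9} \approx 1.6638 \cdot 10^{6}$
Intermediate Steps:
$s = -140$ ($s = \left(-7\right) 20 = -140$)
$p{\left(v \right)} = -5 + 4 v^{2}$ ($p{\left(v \right)} = -5 + \left(v + v\right) \left(v + v\right) = -5 + 2 v 2 v = -5 + 4 v^{2}$)
$G{\left(C,j \right)} = - \frac{20}{9} + \frac{16 C^{2}}{9}$ ($G{\left(C,j \right)} = \frac{4 \left(-5 + 4 C^{2}\right)}{9} = - \frac{20}{9} + \frac{16 C^{2}}{9}$)
$B{\left(u \right)} = u^{2}$
$B{\left(s \right)} G{\left(-7,38 \right)} = \left(-140\right)^{2} \left(- \frac{20}{9} + \frac{16 \left(-7\right)^{2}}{9}\right) = 19600 \left(- \frac{20}{9} + \frac{16}{9} \cdot 49\right) = 19600 \left(- \frac{20}{9} + \frac{784}{9}\right) = 19600 \cdot \frac{764}{9} = \frac{14974400}{9}$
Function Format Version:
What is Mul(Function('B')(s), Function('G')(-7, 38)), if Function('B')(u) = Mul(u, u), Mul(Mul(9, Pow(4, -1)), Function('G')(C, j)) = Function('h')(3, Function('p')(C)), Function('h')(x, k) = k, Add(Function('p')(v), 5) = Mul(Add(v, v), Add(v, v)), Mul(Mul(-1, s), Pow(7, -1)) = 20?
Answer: Rational(14974400, 9) ≈ 1.6638e+6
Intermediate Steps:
s = -140 (s = Mul(-7, 20) = -140)
Function('p')(v) = Add(-5, Mul(4, Pow(v, 2))) (Function('p')(v) = Add(-5, Mul(Add(v, v), Add(v, v))) = Add(-5, Mul(Mul(2, v), Mul(2, v))) = Add(-5, Mul(4, Pow(v, 2))))
Function('G')(C, j) = Add(Rational(-20, 9), Mul(Rational(16, 9), Pow(C, 2))) (Function('G')(C, j) = Mul(Rational(4, 9), Add(-5, Mul(4, Pow(C, 2)))) = Add(Rational(-20, 9), Mul(Rational(16, 9), Pow(C, 2))))
Function('B')(u) = Pow(u, 2)
Mul(Function('B')(s), Function('G')(-7, 38)) = Mul(Pow(-140, 2), Add(Rational(-20, 9), Mul(Rational(16, 9), Pow(-7, 2)))) = Mul(19600, Add(Rational(-20, 9), Mul(Rational(16, 9), 49))) = Mul(19600, Add(Rational(-20, 9), Rational(784, 9))) = Mul(19600, Rational(764, 9)) = Rational(14974400, 9)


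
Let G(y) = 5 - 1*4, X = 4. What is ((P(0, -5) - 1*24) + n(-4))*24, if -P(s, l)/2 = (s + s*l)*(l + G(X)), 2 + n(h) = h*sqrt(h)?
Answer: -624 - 192*I ≈ -624.0 - 192.0*I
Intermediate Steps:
n(h) = -2 + h**(3/2) (n(h) = -2 + h*sqrt(h) = -2 + h**(3/2))
G(y) = 1 (G(y) = 5 - 4 = 1)
P(s, l) = -2*(1 + l)*(s + l*s) (P(s, l) = -2*(s + s*l)*(l + 1) = -2*(s + l*s)*(1 + l) = -2*(1 + l)*(s + l*s))
((P(0, -5) - 1*24) + n(-4))*24 = ((-2*0*(1 + (-5)**2 + 2*(-5)) - 1*24) + (-2 + (-4)**(3/2)))*24 = ((-2*0*(1 + 25 - 10) - 24) + (-2 - 8*I))*24 = ((-2*0*16 - 24) + (-2 - 8*I))*24 = ((0 - 24) + (-2 - 8*I))*24 = (-24 + (-2 - 8*I))*24 = (-26 - 8*I)*24 = -624 - 192*I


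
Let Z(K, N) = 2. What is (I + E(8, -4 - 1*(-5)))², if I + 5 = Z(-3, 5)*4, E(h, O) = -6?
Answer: 9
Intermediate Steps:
I = 3 (I = -5 + 2*4 = -5 + 8 = 3)
(I + E(8, -4 - 1*(-5)))² = (3 - 6)² = (-3)² = 9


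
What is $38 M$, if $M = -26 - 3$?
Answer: $-1102$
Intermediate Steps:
$M = -29$
$38 M = 38 \left(-29\right) = -1102$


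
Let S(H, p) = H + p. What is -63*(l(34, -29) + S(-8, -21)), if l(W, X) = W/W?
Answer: 1764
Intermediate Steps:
l(W, X) = 1
-63*(l(34, -29) + S(-8, -21)) = -63*(1 + (-8 - 21)) = -63*(1 - 29) = -63*(-28) = 1764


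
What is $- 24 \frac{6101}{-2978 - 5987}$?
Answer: $\frac{146424}{8965} \approx 16.333$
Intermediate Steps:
$- 24 \frac{6101}{-2978 - 5987} = - 24 \frac{6101}{-8965} = - 24 \cdot 6101 \left(- \frac{1}{8965}\right) = \left(-24\right) \left(- \frac{6101}{8965}\right) = \frac{146424}{8965}$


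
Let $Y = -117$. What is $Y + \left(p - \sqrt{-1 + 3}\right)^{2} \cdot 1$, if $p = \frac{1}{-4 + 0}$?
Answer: $- \frac{1839}{16} + \frac{\sqrt{2}}{2} \approx -114.23$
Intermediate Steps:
$p = - \frac{1}{4}$ ($p = \frac{1}{-4} = - \frac{1}{4} \approx -0.25$)
$Y + \left(p - \sqrt{-1 + 3}\right)^{2} \cdot 1 = -117 + \left(- \frac{1}{4} - \sqrt{-1 + 3}\right)^{2} \cdot 1 = -117 + \left(- \frac{1}{4} - \sqrt{2}\right)^{2} \cdot 1 = -117 + \left(- \frac{1}{4} - \sqrt{2}\right)^{2}$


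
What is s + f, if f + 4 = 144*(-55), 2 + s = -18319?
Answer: -26245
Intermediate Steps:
s = -18321 (s = -2 - 18319 = -18321)
f = -7924 (f = -4 + 144*(-55) = -4 - 7920 = -7924)
s + f = -18321 - 7924 = -26245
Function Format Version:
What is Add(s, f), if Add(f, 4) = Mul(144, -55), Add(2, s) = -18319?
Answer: -26245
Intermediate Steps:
s = -18321 (s = Add(-2, -18319) = -18321)
f = -7924 (f = Add(-4, Mul(144, -55)) = Add(-4, -7920) = -7924)
Add(s, f) = Add(-18321, -7924) = -26245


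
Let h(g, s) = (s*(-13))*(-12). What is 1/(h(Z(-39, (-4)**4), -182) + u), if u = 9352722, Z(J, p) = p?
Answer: 1/9324330 ≈ 1.0725e-7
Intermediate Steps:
h(g, s) = 156*s (h(g, s) = -13*s*(-12) = 156*s)
1/(h(Z(-39, (-4)**4), -182) + u) = 1/(156*(-182) + 9352722) = 1/(-28392 + 9352722) = 1/9324330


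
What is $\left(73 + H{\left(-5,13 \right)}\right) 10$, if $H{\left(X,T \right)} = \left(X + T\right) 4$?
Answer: $1050$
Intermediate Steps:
$H{\left(X,T \right)} = 4 T + 4 X$ ($H{\left(X,T \right)} = \left(T + X\right) 4 = 4 T + 4 X$)
$\left(73 + H{\left(-5,13 \right)}\right) 10 = \left(73 + \left(4 \cdot 13 + 4 \left(-5\right)\right)\right) 10 = \left(73 + \left(52 - 20\right)\right) 10 = \left(73 + 32\right) 10 = 105 \cdot 10 = 1050$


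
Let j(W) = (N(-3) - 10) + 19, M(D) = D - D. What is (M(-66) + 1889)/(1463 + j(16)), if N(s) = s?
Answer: 1889/1469 ≈ 1.2859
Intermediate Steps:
M(D) = 0
j(W) = 6 (j(W) = (-3 - 10) + 19 = -13 + 19 = 6)
(M(-66) + 1889)/(1463 + j(16)) = (0 + 1889)/(1463 + 6) = 1889/1469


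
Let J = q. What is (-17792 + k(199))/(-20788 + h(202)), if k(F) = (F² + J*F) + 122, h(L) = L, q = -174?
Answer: 12695/20586 ≈ 0.61668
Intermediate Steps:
J = -174
k(F) = 122 + F² - 174*F (k(F) = (F² - 174*F) + 122 = 122 + F² - 174*F)
(-17792 + k(199))/(-20788 + h(202)) = (-17792 + (122 + 199² - 174*199))/(-20788 + 202) = (-17792 + (122 + 39601 - 34626))/(-20586) = (-17792 + 5097)*(-1/20586) = -12695*(-1/20586) = 12695/20586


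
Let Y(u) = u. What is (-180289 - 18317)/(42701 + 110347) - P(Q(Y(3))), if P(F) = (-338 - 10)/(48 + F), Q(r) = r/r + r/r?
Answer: 3610867/637700 ≈ 5.6623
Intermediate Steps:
Q(r) = 2 (Q(r) = 1 + 1 = 2)
P(F) = -348/(48 + F)
(-180289 - 18317)/(42701 + 110347) - P(Q(Y(3))) = (-180289 - 18317)/(42701 + 110347) - (-348)/(48 + 2) = -198606/153048 - (-348)/50 = -198606*1/153048 - (-348)/50 = -33101/25508 - 1*(-174/25) = -33101/25508 + 174/25 = 3610867/637700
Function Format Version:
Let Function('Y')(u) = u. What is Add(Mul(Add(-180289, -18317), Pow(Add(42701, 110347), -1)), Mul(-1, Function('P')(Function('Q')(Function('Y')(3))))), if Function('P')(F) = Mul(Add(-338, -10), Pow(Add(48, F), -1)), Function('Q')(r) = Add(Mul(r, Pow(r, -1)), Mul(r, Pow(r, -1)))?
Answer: Rational(3610867, 637700) ≈ 5.6623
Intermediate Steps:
Function('Q')(r) = 2 (Function('Q')(r) = Add(1, 1) = 2)
Function('P')(F) = Mul(-348, Pow(Add(48, F), -1))
Add(Mul(Add(-180289, -18317), Pow(Add(42701, 110347), -1)), Mul(-1, Function('P')(Function('Q')(Function('Y')(3))))) = Add(Mul(Add(-180289, -18317), Pow(Add(42701, 110347), -1)), Mul(-1, Mul(-348, Pow(Add(48, 2), -1)))) = Add(Mul(-198606, Pow(153048, -1)), Mul(-1, Mul(-348, Pow(50, -1)))) = Add(Mul(-198606, Rational(1, 153048)), Mul(-1, Mul(-348, Rational(1, 50)))) = Add(Rational(-33101, 25508), Mul(-1, Rational(-174, 25))) = Add(Rational(-33101, 25508), Rational(174, 25)) = Rational(3610867, 637700)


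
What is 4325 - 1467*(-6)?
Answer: 13127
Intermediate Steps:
4325 - 1467*(-6) = 4325 - 1*(-8802) = 4325 + 8802 = 13127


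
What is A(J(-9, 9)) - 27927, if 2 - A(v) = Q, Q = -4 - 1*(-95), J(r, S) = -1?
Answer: -28016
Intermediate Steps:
Q = 91 (Q = -4 + 95 = 91)
A(v) = -89 (A(v) = 2 - 1*91 = 2 - 91 = -89)
A(J(-9, 9)) - 27927 = -89 - 27927 = -28016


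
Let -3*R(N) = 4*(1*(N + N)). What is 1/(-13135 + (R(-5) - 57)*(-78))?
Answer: -1/9729 ≈ -0.00010279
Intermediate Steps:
R(N) = -8*N/3 (R(N) = -4*1*(N + N)/3 = -4*1*(2*N)/3 = -4*2*N/3 = -8*N/3)
1/(-13135 + (R(-5) - 57)*(-78)) = 1/(-13135 + (-8/3*(-5) - 57)*(-78)) = 1/(-13135 + (40/3 - 57)*(-78)) = 1/(-13135 - 131/3*(-78)) = 1/(-13135 + 3406) = 1/(-9729) = -1/9729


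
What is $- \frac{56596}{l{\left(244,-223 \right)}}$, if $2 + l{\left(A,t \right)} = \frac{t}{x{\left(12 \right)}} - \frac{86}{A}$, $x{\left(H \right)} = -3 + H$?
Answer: $\frac{62142408}{29789} \approx 2086.1$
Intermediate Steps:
$l{\left(A,t \right)} = -2 - \frac{86}{A} + \frac{t}{9}$ ($l{\left(A,t \right)} = -2 + \left(\frac{t}{-3 + 12} - \frac{86}{A}\right) = -2 + \left(\frac{t}{9} - \frac{86}{A}\right) = -2 + \left(- \frac{86}{A} + \frac{t}{9}\right) = -2 - \frac{86}{A} + \frac{t}{9}$)
$- \frac{56596}{l{\left(244,-223 \right)}} = - \frac{56596}{-2 - \frac{86}{244} + \frac{1}{9} \left(-223\right)} = - \frac{56596}{-2 - \frac{43}{122} - \frac{223}{9}} = - \frac{56596}{- \frac{29789}{1098}} = \left(-56596\right) \left(- \frac{1098}{29789}\right) = \frac{62142408}{29789}$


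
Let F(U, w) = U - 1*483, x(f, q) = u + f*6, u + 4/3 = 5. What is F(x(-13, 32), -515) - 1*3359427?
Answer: -10079953/3 ≈ -3.3600e+6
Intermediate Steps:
u = 11/3 (u = -4/3 + 5 = 11/3 ≈ 3.6667)
x(f, q) = 11/3 + 6*f (x(f, q) = 11/3 + f*6 = 11/3 + 6*f)
F(U, w) = -483 + U (F(U, w) = U - 483 = -483 + U)
F(x(-13, 32), -515) - 1*3359427 = (-483 + (11/3 + 6*(-13))) - 1*3359427 = (-483 + (11/3 - 78)) - 3359427 = (-483 - 223/3) - 3359427 = -1672/3 - 3359427 = -10079953/3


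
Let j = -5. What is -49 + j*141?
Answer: -754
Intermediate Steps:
-49 + j*141 = -49 - 5*141 = -49 - 705 = -754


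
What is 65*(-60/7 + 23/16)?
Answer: -51935/112 ≈ -463.71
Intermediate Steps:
65*(-60/7 + 23/16) = 65*(-799/112) = -51935/112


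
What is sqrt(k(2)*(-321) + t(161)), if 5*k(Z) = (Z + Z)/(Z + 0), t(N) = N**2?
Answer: sqrt(644815)/5 ≈ 160.60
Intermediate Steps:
k(Z) = 2/5 (k(Z) = ((Z + Z)/(Z + 0))/5 = ((2*Z)/Z)/5 = (1/5)*2 = 2/5)
sqrt(k(2)*(-321) + t(161)) = sqrt((2/5)*(-321) + 161**2) = sqrt(-642/5 + 25921) = sqrt(128963/5) = sqrt(644815)/5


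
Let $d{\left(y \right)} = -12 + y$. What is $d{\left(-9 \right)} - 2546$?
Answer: $-2567$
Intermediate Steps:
$d{\left(-9 \right)} - 2546 = \left(-12 - 9\right) - 2546 = -21 - 2546 = -2567$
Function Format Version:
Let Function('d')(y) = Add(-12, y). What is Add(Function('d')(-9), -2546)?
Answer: -2567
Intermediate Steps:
Add(Function('d')(-9), -2546) = Add(Add(-12, -9), -2546) = Add(-21, -2546) = -2567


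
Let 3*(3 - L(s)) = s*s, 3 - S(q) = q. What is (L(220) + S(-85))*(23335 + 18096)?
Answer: -1993949737/3 ≈ -6.6465e+8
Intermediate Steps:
S(q) = 3 - q
L(s) = 3 - s²/3 (L(s) = 3 - s*s/3 = 3 - s²/3)
(L(220) + S(-85))*(23335 + 18096) = ((3 - ⅓*220²) + (3 - 1*(-85)))*(23335 + 18096) = ((3 - ⅓*48400) + (3 + 85))*41431 = ((3 - 48400/3) + 88)*41431 = (-48391/3 + 88)*41431 = -48127/3*41431 = -1993949737/3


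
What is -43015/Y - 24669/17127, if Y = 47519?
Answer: -212107124/90428657 ≈ -2.3456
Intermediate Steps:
-43015/Y - 24669/17127 = -43015/47519 - 24669/17127 = -43015*1/47519 - 24669*1/17127 = -43015/47519 - 2741/1903 = -212107124/90428657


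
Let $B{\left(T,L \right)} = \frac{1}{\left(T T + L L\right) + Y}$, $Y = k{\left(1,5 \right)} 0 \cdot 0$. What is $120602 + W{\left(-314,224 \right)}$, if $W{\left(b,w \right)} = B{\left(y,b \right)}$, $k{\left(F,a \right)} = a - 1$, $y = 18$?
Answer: $\frac{11929949841}{98920} \approx 1.206 \cdot 10^{5}$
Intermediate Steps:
$k{\left(F,a \right)} = -1 + a$
$Y = 0$ ($Y = \left(-1 + 5\right) 0 \cdot 0 = 4 \cdot 0 \cdot 0 = 0 \cdot 0 = 0$)
$B{\left(T,L \right)} = \frac{1}{L^{2} + T^{2}}$ ($B{\left(T,L \right)} = \frac{1}{\left(T T + L L\right) + 0} = \frac{1}{\left(T^{2} + L^{2}\right) + 0} = \frac{1}{\left(L^{2} + T^{2}\right) + 0} = \frac{1}{L^{2} + T^{2}}$)
$W{\left(b,w \right)} = \frac{1}{324 + b^{2}}$ ($W{\left(b,w \right)} = \frac{1}{b^{2} + 18^{2}} = \frac{1}{b^{2} + 324} = \frac{1}{324 + b^{2}}$)
$120602 + W{\left(-314,224 \right)} = 120602 + \frac{1}{324 + \left(-314\right)^{2}} = 120602 + \frac{1}{324 + 98596} = 120602 + \frac{1}{98920} = \frac{11929949841}{98920}$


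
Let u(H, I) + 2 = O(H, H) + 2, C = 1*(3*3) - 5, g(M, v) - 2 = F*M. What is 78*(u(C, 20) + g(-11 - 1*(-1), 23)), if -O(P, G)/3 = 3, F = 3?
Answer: -2886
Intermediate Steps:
O(P, G) = -9 (O(P, G) = -3*3 = -9)
g(M, v) = 2 + 3*M
C = 4 (C = 1*9 - 5 = 9 - 5 = 4)
u(H, I) = -9 (u(H, I) = -2 + (-9 + 2) = -2 - 7 = -9)
78*(u(C, 20) + g(-11 - 1*(-1), 23)) = 78*(-9 + (2 + 3*(-11 - 1*(-1)))) = 78*(-9 + (2 + 3*(-11 + 1))) = 78*(-9 + (2 + 3*(-10))) = 78*(-9 + (2 - 30)) = 78*(-9 - 28) = 78*(-37) = -2886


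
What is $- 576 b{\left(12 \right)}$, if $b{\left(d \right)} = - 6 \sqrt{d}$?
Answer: $6912 \sqrt{3} \approx 11972.0$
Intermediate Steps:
$- 576 b{\left(12 \right)} = - 576 \left(- 6 \sqrt{12}\right) = - 576 \left(- 6 \cdot 2 \sqrt{3}\right) = - 576 \left(- 12 \sqrt{3}\right) = 6912 \sqrt{3}$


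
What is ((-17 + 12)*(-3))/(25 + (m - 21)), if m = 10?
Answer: 15/14 ≈ 1.0714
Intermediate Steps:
((-17 + 12)*(-3))/(25 + (m - 21)) = ((-17 + 12)*(-3))/(25 + (10 - 21)) = (-5*(-3))/(25 - 11) = 15/14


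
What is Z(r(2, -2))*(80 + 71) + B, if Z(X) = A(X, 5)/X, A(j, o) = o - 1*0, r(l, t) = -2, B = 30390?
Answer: 60025/2 ≈ 30013.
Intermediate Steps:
A(j, o) = o (A(j, o) = o + 0 = o)
Z(X) = 5/X
Z(r(2, -2))*(80 + 71) + B = (5/(-2))*(80 + 71) + 30390 = (5*(-½))*151 + 30390 = -5/2*151 + 30390 = -755/2 + 30390 = 60025/2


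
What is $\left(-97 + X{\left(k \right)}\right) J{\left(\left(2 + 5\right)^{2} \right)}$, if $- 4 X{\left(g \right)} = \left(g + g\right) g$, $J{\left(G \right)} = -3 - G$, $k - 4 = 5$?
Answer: $7150$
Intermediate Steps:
$k = 9$ ($k = 4 + 5 = 9$)
$X{\left(g \right)} = - \frac{g^{2}}{2}$ ($X{\left(g \right)} = - \frac{\left(g + g\right) g}{4} = - \frac{2 g g}{4} = - \frac{2 g^{2}}{4} = - \frac{g^{2}}{2}$)
$\left(-97 + X{\left(k \right)}\right) J{\left(\left(2 + 5\right)^{2} \right)} = \left(-97 - \frac{9^{2}}{2}\right) \left(-3 - \left(2 + 5\right)^{2}\right) = \left(-97 - \frac{81}{2}\right) \left(-3 - 7^{2}\right) = \left(-97 - \frac{81}{2}\right) \left(-3 - 49\right) = - \frac{275 \left(-3 - 49\right)}{2} = \left(- \frac{275}{2}\right) \left(-52\right) = 7150$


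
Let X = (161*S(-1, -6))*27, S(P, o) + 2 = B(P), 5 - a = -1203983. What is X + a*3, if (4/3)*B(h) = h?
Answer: 14400039/4 ≈ 3.6000e+6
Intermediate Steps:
a = 1203988 (a = 5 - 1*(-1203983) = 5 + 1203983 = 1203988)
B(h) = 3*h/4
S(P, o) = -2 + 3*P/4
X = -47817/4 (X = (161*(-2 + (3/4)*(-1)))*27 = (161*(-2 - 3/4))*27 = (161*(-11/4))*27 = -1771/4*27 = -47817/4 ≈ -11954.)
X + a*3 = -47817/4 + 1203988*3 = -47817/4 + 3611964 = 14400039/4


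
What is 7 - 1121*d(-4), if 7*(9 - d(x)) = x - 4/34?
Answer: -182604/17 ≈ -10741.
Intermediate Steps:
d(x) = 1073/119 - x/7 (d(x) = 9 - (x - 4/34)/7 = 9 - (x - 4*1/34)/7 = 9 - (x - 2/17)/7 = 9 - (-2/17 + x)/7 = 9 + (2/119 - x/7) = 1073/119 - x/7)
7 - 1121*d(-4) = 7 - 1121*(1073/119 - ⅐*(-4)) = 7 - 1121*(1073/119 + 4/7) = 7 - 1121*163/17 = 7 - 182723/17 = -182604/17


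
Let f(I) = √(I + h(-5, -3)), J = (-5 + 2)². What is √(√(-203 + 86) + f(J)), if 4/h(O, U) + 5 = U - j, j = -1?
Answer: √(7*√413 + 147*I*√13)/7 ≈ 2.6554 + 2.0367*I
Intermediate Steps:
h(O, U) = 4/(-4 + U) (h(O, U) = 4/(-5 + (U - 1*(-1))) = 4/(-5 + (U + 1)) = 4/(-5 + (1 + U)) = 4/(-4 + U))
J = 9 (J = (-3)² = 9)
f(I) = √(-4/7 + I) (f(I) = √(I + 4/(-4 - 3)) = √(I + 4/(-7)) = √(I + 4*(-⅐)) = √(I - 4/7) = √(-4/7 + I))
√(√(-203 + 86) + f(J)) = √(√(-203 + 86) + √(-28 + 49*9)/7) = √(√(-117) + √(-28 + 441)/7) = √(3*I*√13 + √413/7) = √(√413/7 + 3*I*√13)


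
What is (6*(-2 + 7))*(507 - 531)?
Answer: -720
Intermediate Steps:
(6*(-2 + 7))*(507 - 531) = (6*5)*(-24) = 30*(-24) = -720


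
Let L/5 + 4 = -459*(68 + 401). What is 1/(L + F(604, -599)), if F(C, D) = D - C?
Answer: -1/1077578 ≈ -9.2801e-7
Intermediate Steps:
L = -1076375 (L = -20 + 5*(-459*(68 + 401)) = -20 + 5*(-459*469) = -20 + 5*(-215271) = -20 - 1076355 = -1076375)
1/(L + F(604, -599)) = 1/(-1076375 + (-599 - 1*604)) = 1/(-1076375 + (-599 - 604)) = 1/(-1076375 - 1203) = 1/(-1077578) = -1/1077578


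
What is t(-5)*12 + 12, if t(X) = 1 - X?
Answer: 84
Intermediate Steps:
t(-5)*12 + 12 = (1 - 1*(-5))*12 + 12 = (1 + 5)*12 + 12 = 6*12 + 12 = 72 + 12 = 84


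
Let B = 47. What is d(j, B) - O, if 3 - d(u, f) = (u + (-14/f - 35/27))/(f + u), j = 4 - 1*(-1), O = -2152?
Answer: 71099909/32994 ≈ 2154.9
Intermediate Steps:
j = 5 (j = 4 + 1 = 5)
d(u, f) = 3 - (-35/27 + u - 14/f)/(f + u) (d(u, f) = 3 - (u + (-14/f - 35/27))/(f + u) = 3 - (u + (-35/27 - 14/f))/(f + u) = 3 - (-35/27 + u - 14/f)/(f + u))
d(j, B) - O = (1/27)*(378 + 35*47 + 81*47² + 54*47*5)/(47*(47 + 5)) - 1*(-2152) = (1/27)*(1/47)*(378 + 1645 + 81*2209 + 12690)/52 + 2152 = (1/27)*(1/47)*(1/52)*(378 + 1645 + 178929 + 12690) + 2152 = (1/27)*(1/47)*(1/52)*193642 + 2152 = 96821/32994 + 2152 = 71099909/32994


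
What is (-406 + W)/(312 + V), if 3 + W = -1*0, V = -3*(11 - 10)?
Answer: -409/309 ≈ -1.3236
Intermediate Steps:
V = -3 (V = -3*1 = -3)
W = -3 (W = -3 - 1*0 = -3 + 0 = -3)
(-406 + W)/(312 + V) = (-406 - 3)/(312 - 3) = -409/309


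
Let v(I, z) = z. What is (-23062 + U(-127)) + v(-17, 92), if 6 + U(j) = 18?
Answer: -22958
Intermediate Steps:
U(j) = 12 (U(j) = -6 + 18 = 12)
(-23062 + U(-127)) + v(-17, 92) = (-23062 + 12) + 92 = -23050 + 92 = -22958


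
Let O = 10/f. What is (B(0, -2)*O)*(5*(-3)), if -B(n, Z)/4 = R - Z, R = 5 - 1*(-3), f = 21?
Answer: 2000/7 ≈ 285.71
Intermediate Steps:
R = 8 (R = 5 + 3 = 8)
B(n, Z) = -32 + 4*Z (B(n, Z) = -4*(8 - Z) = -32 + 4*Z)
O = 10/21 ≈ 0.47619
(B(0, -2)*O)*(5*(-3)) = ((-32 + 4*(-2))*(10/21))*(5*(-3)) = ((-32 - 8)*(10/21))*(-15) = -40*10/21*(-15) = -400/21*(-15) = 2000/7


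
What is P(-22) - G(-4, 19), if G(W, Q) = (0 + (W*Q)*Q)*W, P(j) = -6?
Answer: -5782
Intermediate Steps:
G(W, Q) = Q**2*W**2 (G(W, Q) = (0 + (Q*W)*Q)*W = (0 + W*Q**2)*W = (W*Q**2)*W = Q**2*W**2)
P(-22) - G(-4, 19) = -6 - 19**2*(-4)**2 = -6 - 361*16 = -6 - 1*5776 = -6 - 5776 = -5782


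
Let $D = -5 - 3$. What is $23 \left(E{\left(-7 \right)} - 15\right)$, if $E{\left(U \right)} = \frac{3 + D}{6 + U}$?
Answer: $-230$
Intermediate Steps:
$D = -8$
$E{\left(U \right)} = - \frac{5}{6 + U}$ ($E{\left(U \right)} = \frac{3 - 8}{6 + U} = - \frac{5}{6 + U}$)
$23 \left(E{\left(-7 \right)} - 15\right) = 23 \left(- \frac{5}{6 - 7} - 15\right) = 23 \left(- \frac{5}{-1} - 15\right) = 23 \left(\left(-5\right) \left(-1\right) - 15\right) = 23 \left(5 - 15\right) = 23 \left(-10\right) = -230$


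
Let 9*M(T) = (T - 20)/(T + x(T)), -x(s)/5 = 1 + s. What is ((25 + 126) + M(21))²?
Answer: 14628902500/641601 ≈ 22801.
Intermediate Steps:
x(s) = -5 - 5*s (x(s) = -5*(1 + s) = -5 - 5*s)
M(T) = (-20 + T)/(9*(-5 - 4*T)) (M(T) = ((T - 20)/(T + (-5 - 5*T)))/9 = ((-20 + T)/(-5 - 4*T))/9 = (-20 + T)/(9*(-5 - 4*T)))
((25 + 126) + M(21))² = ((25 + 126) + (20 - 1*21)/(9*(5 + 4*21)))² = (151 + (20 - 21)/(9*(5 + 84)))² = (151 + (⅑)*(-1)/89)² = (151 + (⅑)*(1/89)*(-1))² = (151 - 1/801)² = (120950/801)² = 14628902500/641601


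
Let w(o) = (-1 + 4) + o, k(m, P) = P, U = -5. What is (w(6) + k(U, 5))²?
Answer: 196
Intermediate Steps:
w(o) = 3 + o
(w(6) + k(U, 5))² = ((3 + 6) + 5)² = (9 + 5)² = 14² = 196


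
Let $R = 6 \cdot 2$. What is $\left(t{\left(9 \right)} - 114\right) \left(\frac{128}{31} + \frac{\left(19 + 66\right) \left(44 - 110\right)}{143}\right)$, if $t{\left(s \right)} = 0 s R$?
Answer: $\frac{1612644}{403} \approx 4001.6$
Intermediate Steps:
$R = 12$
$t{\left(s \right)} = 0$ ($t{\left(s \right)} = 0 s 12 = 0 \cdot 12 = 0$)
$\left(t{\left(9 \right)} - 114\right) \left(\frac{128}{31} + \frac{\left(19 + 66\right) \left(44 - 110\right)}{143}\right) = \left(0 - 114\right) \left(\frac{128}{31} + \frac{\left(19 + 66\right) \left(44 - 110\right)}{143}\right) = - 114 \left(128 \cdot \frac{1}{31} + 85 \left(-66\right) \frac{1}{143}\right) = - 114 \left(\frac{128}{31} - \frac{510}{13}\right) = \left(-114\right) \left(- \frac{14146}{403}\right) = \frac{1612644}{403}$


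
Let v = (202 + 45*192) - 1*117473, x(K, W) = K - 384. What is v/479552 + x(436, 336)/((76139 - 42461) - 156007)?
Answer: -13313658303/58663116608 ≈ -0.22695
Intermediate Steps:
x(K, W) = -384 + K
v = -108631 (v = (202 + 8640) - 117473 = 8842 - 117473 = -108631)
v/479552 + x(436, 336)/((76139 - 42461) - 156007) = -108631/479552 + (-384 + 436)/((76139 - 42461) - 156007) = -108631*1/479552 + 52/(33678 - 156007) = -108631/479552 + 52/(-122329) = -108631/479552 + 52*(-1/122329) = -108631/479552 - 52/122329 = -13313658303/58663116608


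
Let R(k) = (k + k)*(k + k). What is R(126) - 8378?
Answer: 55126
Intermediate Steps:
R(k) = 4*k² (R(k) = (2*k)*(2*k) = 4*k²)
R(126) - 8378 = 4*126² - 8378 = 4*15876 - 8378 = 63504 - 8378 = 55126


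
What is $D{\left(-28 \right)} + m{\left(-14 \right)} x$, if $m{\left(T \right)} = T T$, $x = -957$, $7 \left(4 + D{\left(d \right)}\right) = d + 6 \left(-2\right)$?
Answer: $- \frac{1313072}{7} \approx -1.8758 \cdot 10^{5}$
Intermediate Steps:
$D{\left(d \right)} = - \frac{40}{7} + \frac{d}{7}$ ($D{\left(d \right)} = -4 + \frac{d + 6 \left(-2\right)}{7} = -4 + \frac{d - 12}{7} = -4 + \frac{-12 + d}{7} = -4 + \left(- \frac{12}{7} + \frac{d}{7}\right) = - \frac{40}{7} + \frac{d}{7}$)
$m{\left(T \right)} = T^{2}$
$D{\left(-28 \right)} + m{\left(-14 \right)} x = \left(- \frac{40}{7} + \frac{1}{7} \left(-28\right)\right) + \left(-14\right)^{2} \left(-957\right) = \left(- \frac{40}{7} - 4\right) + 196 \left(-957\right) = - \frac{68}{7} - 187572 = - \frac{1313072}{7}$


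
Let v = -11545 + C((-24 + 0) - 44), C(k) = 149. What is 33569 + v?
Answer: 22173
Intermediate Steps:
v = -11396 (v = -11545 + 149 = -11396)
33569 + v = 33569 - 11396 = 22173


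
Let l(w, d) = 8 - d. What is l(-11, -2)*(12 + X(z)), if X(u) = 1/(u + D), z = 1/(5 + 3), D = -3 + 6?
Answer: 616/5 ≈ 123.20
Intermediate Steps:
D = 3
z = ⅛ (z = 1/8 = ⅛ ≈ 0.12500)
X(u) = 1/(3 + u) (X(u) = 1/(u + 3) = 1/(3 + u))
l(-11, -2)*(12 + X(z)) = (8 - 1*(-2))*(12 + 1/(3 + ⅛)) = (8 + 2)*(12 + 1/(25/8)) = 10*(12 + 8/25) = 10*(308/25) = 616/5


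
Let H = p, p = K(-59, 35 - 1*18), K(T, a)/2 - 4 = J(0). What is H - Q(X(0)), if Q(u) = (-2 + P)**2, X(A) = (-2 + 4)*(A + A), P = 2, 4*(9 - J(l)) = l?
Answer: 26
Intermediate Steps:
J(l) = 9 - l/4
K(T, a) = 26 (K(T, a) = 8 + 2*(9 - 1/4*0) = 8 + 2*(9 + 0) = 8 + 2*9 = 8 + 18 = 26)
X(A) = 4*A (X(A) = 2*(2*A) = 4*A)
Q(u) = 0 (Q(u) = (-2 + 2)**2 = 0**2 = 0)
p = 26
H = 26
H - Q(X(0)) = 26 - 1*0 = 26 + 0 = 26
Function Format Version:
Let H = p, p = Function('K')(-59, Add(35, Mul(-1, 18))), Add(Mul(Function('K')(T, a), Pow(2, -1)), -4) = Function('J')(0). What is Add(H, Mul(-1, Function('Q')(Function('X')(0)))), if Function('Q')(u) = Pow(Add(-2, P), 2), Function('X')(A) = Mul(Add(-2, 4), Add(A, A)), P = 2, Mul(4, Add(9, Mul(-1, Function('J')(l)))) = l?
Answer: 26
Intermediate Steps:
Function('J')(l) = Add(9, Mul(Rational(-1, 4), l))
Function('K')(T, a) = 26 (Function('K')(T, a) = Add(8, Mul(2, Add(9, Mul(Rational(-1, 4), 0)))) = Add(8, Mul(2, Add(9, 0))) = Add(8, Mul(2, 9)) = Add(8, 18) = 26)
Function('X')(A) = Mul(4, A) (Function('X')(A) = Mul(2, Mul(2, A)) = Mul(4, A))
Function('Q')(u) = 0 (Function('Q')(u) = Pow(Add(-2, 2), 2) = Pow(0, 2) = 0)
p = 26
H = 26
Add(H, Mul(-1, Function('Q')(Function('X')(0)))) = Add(26, Mul(-1, 0)) = Add(26, 0) = 26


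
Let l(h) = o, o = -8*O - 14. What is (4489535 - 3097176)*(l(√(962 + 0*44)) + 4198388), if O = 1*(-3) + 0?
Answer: 5845677240882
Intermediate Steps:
O = -3 (O = -3 + 0 = -3)
o = 10 (o = -8*(-3) - 14 = 24 - 14 = 10)
l(h) = 10
(4489535 - 3097176)*(l(√(962 + 0*44)) + 4198388) = (4489535 - 3097176)*(10 + 4198388) = 1392359*4198398 = 5845677240882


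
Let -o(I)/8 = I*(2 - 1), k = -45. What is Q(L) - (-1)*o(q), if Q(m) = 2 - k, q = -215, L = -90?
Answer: 1767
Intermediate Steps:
o(I) = -8*I (o(I) = -8*I*(2 - 1) = -8*I)
Q(m) = 47 (Q(m) = 2 - 1*(-45) = 2 + 45 = 47)
Q(L) - (-1)*o(q) = 47 - (-1)*(-8*(-215)) = 47 - (-1)*1720 = 47 - 1*(-1720) = 47 + 1720 = 1767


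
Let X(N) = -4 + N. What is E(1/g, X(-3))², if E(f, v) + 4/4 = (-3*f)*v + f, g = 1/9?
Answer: 38809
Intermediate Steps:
g = ⅑ ≈ 0.11111
E(f, v) = -1 + f - 3*f*v (E(f, v) = -1 + ((-3*f)*v + f) = -1 + (-3*f*v + f) = -1 + (f - 3*f*v) = -1 + f - 3*f*v)
E(1/g, X(-3))² = (-1 + 1/(⅑) - 3*(-4 - 3)/⅑)² = (-1 + 9 - 3*9*(-7))² = (-1 + 9 + 189)² = 197² = 38809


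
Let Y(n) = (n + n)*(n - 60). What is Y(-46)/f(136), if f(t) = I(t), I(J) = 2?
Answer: 4876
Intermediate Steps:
Y(n) = 2*n*(-60 + n) (Y(n) = (2*n)*(-60 + n) = 2*n*(-60 + n))
f(t) = 2
Y(-46)/f(136) = (2*(-46)*(-60 - 46))/2 = (2*(-46)*(-106))*(1/2) = 9752*(1/2) = 4876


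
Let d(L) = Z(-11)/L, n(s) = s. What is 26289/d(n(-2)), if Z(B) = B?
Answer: 52578/11 ≈ 4779.8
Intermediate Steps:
d(L) = -11/L
26289/d(n(-2)) = 26289/((-11/(-2))) = 26289/((-11*(-1/2))) = 26289/(11/2) = 26289*(2/11) = 52578/11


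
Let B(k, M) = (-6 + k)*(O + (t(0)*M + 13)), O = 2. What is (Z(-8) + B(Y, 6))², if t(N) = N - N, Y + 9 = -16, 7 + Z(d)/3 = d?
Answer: 260100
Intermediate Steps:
Z(d) = -21 + 3*d
Y = -25 (Y = -9 - 16 = -25)
t(N) = 0
B(k, M) = -90 + 15*k (B(k, M) = (-6 + k)*(2 + (0*M + 13)) = (-6 + k)*(2 + (0 + 13)) = (-6 + k)*(2 + 13) = (-6 + k)*15 = -90 + 15*k)
(Z(-8) + B(Y, 6))² = ((-21 + 3*(-8)) + (-90 + 15*(-25)))² = ((-21 - 24) + (-90 - 375))² = (-45 - 465)² = (-510)² = 260100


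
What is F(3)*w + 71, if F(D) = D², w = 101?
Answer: 980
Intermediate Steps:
F(3)*w + 71 = 3²*101 + 71 = 9*101 + 71 = 909 + 71 = 980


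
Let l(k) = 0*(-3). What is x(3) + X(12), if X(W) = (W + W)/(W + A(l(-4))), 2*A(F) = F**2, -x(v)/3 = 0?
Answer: 2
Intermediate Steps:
l(k) = 0
x(v) = 0 (x(v) = -3*0 = 0)
A(F) = F**2/2
X(W) = 2 (X(W) = (W + W)/(W + (1/2)*0**2) = (2*W)/(W + (1/2)*0) = (2*W)/(W + 0) = (2*W)/W = 2)
x(3) + X(12) = 0 + 2 = 2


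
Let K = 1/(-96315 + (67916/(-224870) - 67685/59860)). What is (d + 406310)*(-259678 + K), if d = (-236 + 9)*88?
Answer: -4335562540627599093357324/43216278640357 ≈ -1.0032e+11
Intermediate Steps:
K = -1346071820/129648835921071 (K = 1/(-96315 + (67916*(-1/224870) - 67685*1/59860)) = 1/(-96315 + (-33958/112435 - 13537/11972)) = 1/(-96315 - 1928577771/1346071820) = 1/(-129648835921071/1346071820) = -1346071820/129648835921071 ≈ -1.0382e-5)
d = -19976 (d = -227*88 = -19976)
(d + 406310)*(-259678 + K) = (-19976 + 406310)*(-259678 - 1346071820/129648835921071) = 386334*(-33666950415657946958/129648835921071) = -4335562540627599093357324/43216278640357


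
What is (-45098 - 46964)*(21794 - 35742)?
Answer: 1284080776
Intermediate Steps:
(-45098 - 46964)*(21794 - 35742) = -92062*(-13948) = 1284080776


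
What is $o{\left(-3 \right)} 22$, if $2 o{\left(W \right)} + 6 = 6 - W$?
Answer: $33$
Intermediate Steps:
$o{\left(W \right)} = - \frac{W}{2}$ ($o{\left(W \right)} = -3 + \frac{6 - W}{2} = -3 - \left(-3 + \frac{W}{2}\right) = - \frac{W}{2}$)
$o{\left(-3 \right)} 22 = \left(- \frac{1}{2}\right) \left(-3\right) 22 = \frac{3}{2} \cdot 22 = 33$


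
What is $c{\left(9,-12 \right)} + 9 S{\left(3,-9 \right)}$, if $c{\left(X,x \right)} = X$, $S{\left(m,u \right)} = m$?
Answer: $36$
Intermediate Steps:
$c{\left(9,-12 \right)} + 9 S{\left(3,-9 \right)} = 9 + 9 \cdot 3 = 9 + 27 = 36$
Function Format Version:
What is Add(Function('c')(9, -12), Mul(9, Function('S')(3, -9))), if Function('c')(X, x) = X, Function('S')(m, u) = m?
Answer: 36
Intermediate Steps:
Add(Function('c')(9, -12), Mul(9, Function('S')(3, -9))) = Add(9, Mul(9, 3)) = Add(9, 27) = 36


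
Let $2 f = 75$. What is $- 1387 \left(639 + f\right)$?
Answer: $- \frac{1876611}{2} \approx -9.3831 \cdot 10^{5}$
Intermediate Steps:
$f = \frac{75}{2}$ ($f = \frac{1}{2} \cdot 75 = \frac{75}{2} \approx 37.5$)
$- 1387 \left(639 + f\right) = - 1387 \left(639 + \frac{75}{2}\right) = \left(-1387\right) \frac{1353}{2} = - \frac{1876611}{2}$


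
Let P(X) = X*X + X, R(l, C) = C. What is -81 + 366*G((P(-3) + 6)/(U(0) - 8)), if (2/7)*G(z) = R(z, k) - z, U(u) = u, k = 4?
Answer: 13929/2 ≈ 6964.5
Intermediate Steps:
P(X) = X + X² (P(X) = X² + X = X + X²)
G(z) = 14 - 7*z/2 (G(z) = 7*(4 - z)/2 = 14 - 7*z/2)
-81 + 366*G((P(-3) + 6)/(U(0) - 8)) = -81 + 366*(14 - 7*(-3*(1 - 3) + 6)/(2*(0 - 8))) = -81 + 366*(14 - 7*(-3*(-2) + 6)/(2*(-8))) = -81 + 366*(14 - 7*(6 + 6)*(-1)/(2*8)) = -81 + 366*(14 - 42*(-1)/8) = -81 + 366*(14 - 7/2*(-3/2)) = -81 + 366*(14 + 21/4) = -81 + 366*(77/4) = -81 + 14091/2 = 13929/2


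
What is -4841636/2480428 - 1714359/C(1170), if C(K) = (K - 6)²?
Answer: -901021442959/280060164624 ≈ -3.2172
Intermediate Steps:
C(K) = (-6 + K)²
-4841636/2480428 - 1714359/C(1170) = -4841636/2480428 - 1714359/(-6 + 1170)² = -4841636*1/2480428 - 1714359/(1164²) = -1210409/620107 - 1714359/1354896 = -1210409/620107 - 1714359*1/1354896 = -1210409/620107 - 571453/451632 = -901021442959/280060164624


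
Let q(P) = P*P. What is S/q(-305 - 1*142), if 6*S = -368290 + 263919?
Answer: -104371/1198854 ≈ -0.087059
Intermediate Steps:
q(P) = P**2
S = -104371/6 (S = (-368290 + 263919)/6 = (1/6)*(-104371) = -104371/6 ≈ -17395.)
S/q(-305 - 1*142) = -104371/(6*(-305 - 1*142)**2) = -104371/(6*(-305 - 142)**2) = -104371/(6*((-447)**2)) = -104371/6/199809 = -104371/6*1/199809 = -104371/1198854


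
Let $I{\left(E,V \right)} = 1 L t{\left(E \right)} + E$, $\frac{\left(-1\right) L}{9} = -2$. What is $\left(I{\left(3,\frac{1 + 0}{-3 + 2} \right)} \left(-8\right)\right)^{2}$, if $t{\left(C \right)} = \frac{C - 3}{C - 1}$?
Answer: $576$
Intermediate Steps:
$L = 18$ ($L = \left(-9\right) \left(-2\right) = 18$)
$t{\left(C \right)} = \frac{-3 + C}{-1 + C}$
$I{\left(E,V \right)} = E + \frac{18 \left(-3 + E\right)}{-1 + E}$ ($I{\left(E,V \right)} = 1 \cdot 18 \frac{-3 + E}{-1 + E} + E = 1 \frac{18 \left(-3 + E\right)}{-1 + E} + E = \frac{18 \left(-3 + E\right)}{-1 + E} + E = E + \frac{18 \left(-3 + E\right)}{-1 + E}$)
$\left(I{\left(3,\frac{1 + 0}{-3 + 2} \right)} \left(-8\right)\right)^{2} = \left(\frac{-54 + 3^{2} + 17 \cdot 3}{-1 + 3} \left(-8\right)\right)^{2} = \left(\frac{-54 + 9 + 51}{2} \left(-8\right)\right)^{2} = \left(\frac{1}{2} \cdot 6 \left(-8\right)\right)^{2} = \left(3 \left(-8\right)\right)^{2} = \left(-24\right)^{2} = 576$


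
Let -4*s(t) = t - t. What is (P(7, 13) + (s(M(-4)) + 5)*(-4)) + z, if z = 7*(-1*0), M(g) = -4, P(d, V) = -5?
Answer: -25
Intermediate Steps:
s(t) = 0 (s(t) = -(t - t)/4 = -¼*0 = 0)
z = 0 (z = 7*0 = 0)
(P(7, 13) + (s(M(-4)) + 5)*(-4)) + z = (-5 + (0 + 5)*(-4)) + 0 = (-5 + 5*(-4)) + 0 = (-5 - 20) + 0 = -25 + 0 = -25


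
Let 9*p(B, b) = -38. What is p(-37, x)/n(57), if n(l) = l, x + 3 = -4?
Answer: -2/27 ≈ -0.074074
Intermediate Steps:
x = -7 (x = -3 - 4 = -7)
p(B, b) = -38/9 (p(B, b) = (1/9)*(-38) = -38/9)
p(-37, x)/n(57) = -38/9/57 = -38/9*1/57 = -2/27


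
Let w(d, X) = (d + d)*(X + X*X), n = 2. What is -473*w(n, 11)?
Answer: -249744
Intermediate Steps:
w(d, X) = 2*d*(X + X**2) (w(d, X) = (2*d)*(X + X**2) = 2*d*(X + X**2))
-473*w(n, 11) = -946*11*2*(1 + 11) = -946*11*2*12 = -473*528 = -249744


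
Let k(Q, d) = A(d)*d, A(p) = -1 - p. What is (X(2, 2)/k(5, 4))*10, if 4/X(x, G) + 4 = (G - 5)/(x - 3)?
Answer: 2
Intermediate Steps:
k(Q, d) = d*(-1 - d) (k(Q, d) = (-1 - d)*d = d*(-1 - d))
X(x, G) = 4/(-4 + (-5 + G)/(-3 + x)) (X(x, G) = 4/(-4 + (G - 5)/(x - 3)) = 4/(-4 + (-5 + G)/(-3 + x)))
(X(2, 2)/k(5, 4))*10 = ((4*(-3 + 2)/(7 + 2 - 4*2))/((-1*4*(1 + 4))))*10 = ((4*(-1)/(7 + 2 - 8))/((-1*4*5)))*10 = ((4*(-1)/1)/(-20))*10 = ((4*1*(-1))*(-1/20))*10 = -4*(-1/20)*10 = (⅕)*10 = 2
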